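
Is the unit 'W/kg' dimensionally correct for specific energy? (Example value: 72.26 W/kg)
No

specific energy has SI base units: m^2 / s^2
W/kg does NOT reduce to m^2 / s^2; a valid unit for specific energy would be e.g. J/kg.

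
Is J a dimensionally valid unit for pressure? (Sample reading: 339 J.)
No

pressure has SI base units: kg / (m * s^2)
J does NOT reduce to kg / (m * s^2); a valid unit for pressure would be e.g. Pa.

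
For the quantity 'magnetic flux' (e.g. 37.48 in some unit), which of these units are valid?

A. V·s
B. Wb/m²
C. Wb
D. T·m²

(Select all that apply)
A, C, D

magnetic flux has SI base units: kg * m^2 / (A * s^2)

Checking each option against kg * m^2 / (A * s^2):
  A. V·s: ✓ matches
  B. Wb/m²: ✗ does not match
  C. Wb: ✓ matches
  D. T·m²: ✓ matches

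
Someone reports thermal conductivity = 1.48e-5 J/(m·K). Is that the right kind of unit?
No

thermal conductivity has SI base units: kg * m / (s^3 * K)
J/(m·K) does NOT reduce to kg * m / (s^3 * K); a valid unit for thermal conductivity would be e.g. W/(m·K).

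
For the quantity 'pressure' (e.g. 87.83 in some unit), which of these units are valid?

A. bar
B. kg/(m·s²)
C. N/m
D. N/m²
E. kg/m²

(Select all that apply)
A, B, D

pressure has SI base units: kg / (m * s^2)

Checking each option against kg / (m * s^2):
  A. bar: ✓ matches
  B. kg/(m·s²): ✓ matches
  C. N/m: ✗ does not match
  D. N/m²: ✓ matches
  E. kg/m²: ✗ does not match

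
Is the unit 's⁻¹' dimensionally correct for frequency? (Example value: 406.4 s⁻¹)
Yes

frequency has SI base units: 1 / s
s⁻¹ reduces to the same SI base units, so it is a valid unit for frequency.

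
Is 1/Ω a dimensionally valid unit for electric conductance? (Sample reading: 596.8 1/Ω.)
Yes

electric conductance has SI base units: A^2 * s^3 / (kg * m^2)
1/Ω reduces to the same SI base units, so it is a valid unit for electric conductance.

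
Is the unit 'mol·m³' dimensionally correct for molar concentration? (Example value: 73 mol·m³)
No

molar concentration has SI base units: mol / m^3
mol·m³ does NOT reduce to mol / m^3; a valid unit for molar concentration would be e.g. mol/m³.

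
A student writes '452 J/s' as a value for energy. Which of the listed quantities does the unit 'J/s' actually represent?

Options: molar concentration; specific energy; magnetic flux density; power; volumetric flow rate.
power

energy should have units dimensionally equivalent to kg * m^2 / s^2 (e.g. J).
The given unit 'J/s' reduces to kg * m^2 / s^3. Of the listed options, that is the dimensionality of power.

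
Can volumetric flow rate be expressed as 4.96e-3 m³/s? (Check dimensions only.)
Yes

volumetric flow rate has SI base units: m^3 / s
m³/s reduces to the same SI base units, so it is a valid unit for volumetric flow rate.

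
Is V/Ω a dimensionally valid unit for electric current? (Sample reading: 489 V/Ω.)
Yes

electric current has SI base units: A
V/Ω reduces to the same SI base units, so it is a valid unit for electric current.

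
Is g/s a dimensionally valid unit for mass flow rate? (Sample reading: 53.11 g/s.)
Yes

mass flow rate has SI base units: kg / s
g/s reduces to the same SI base units, so it is a valid unit for mass flow rate.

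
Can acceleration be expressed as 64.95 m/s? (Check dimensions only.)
No

acceleration has SI base units: m / s^2
m/s does NOT reduce to m / s^2; a valid unit for acceleration would be e.g. m/s².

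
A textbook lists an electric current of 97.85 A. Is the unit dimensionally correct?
Yes

electric current has SI base units: A
A reduces to the same SI base units, so it is a valid unit for electric current.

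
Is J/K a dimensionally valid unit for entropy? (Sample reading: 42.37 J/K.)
Yes

entropy has SI base units: kg * m^2 / (s^2 * K)
J/K reduces to the same SI base units, so it is a valid unit for entropy.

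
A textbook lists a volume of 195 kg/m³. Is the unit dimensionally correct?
No

volume has SI base units: m^3
kg/m³ does NOT reduce to m^3; a valid unit for volume would be e.g. m³.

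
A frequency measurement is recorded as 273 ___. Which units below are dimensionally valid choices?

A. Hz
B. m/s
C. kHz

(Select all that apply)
A, C

frequency has SI base units: 1 / s

Checking each option against 1 / s:
  A. Hz: ✓ matches
  B. m/s: ✗ does not match
  C. kHz: ✓ matches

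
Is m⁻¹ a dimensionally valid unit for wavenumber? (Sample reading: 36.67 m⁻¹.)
Yes

wavenumber has SI base units: 1 / m
m⁻¹ reduces to the same SI base units, so it is a valid unit for wavenumber.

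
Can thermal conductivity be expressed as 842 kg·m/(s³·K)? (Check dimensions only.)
Yes

thermal conductivity has SI base units: kg * m / (s^3 * K)
kg·m/(s³·K) reduces to the same SI base units, so it is a valid unit for thermal conductivity.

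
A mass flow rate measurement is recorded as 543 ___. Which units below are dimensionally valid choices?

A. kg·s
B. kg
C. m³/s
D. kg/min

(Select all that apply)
D

mass flow rate has SI base units: kg / s

Checking each option against kg / s:
  A. kg·s: ✗ does not match
  B. kg: ✗ does not match
  C. m³/s: ✗ does not match
  D. kg/min: ✓ matches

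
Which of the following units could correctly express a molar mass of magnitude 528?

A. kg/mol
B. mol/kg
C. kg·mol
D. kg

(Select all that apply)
A

molar mass has SI base units: kg / mol

Checking each option against kg / mol:
  A. kg/mol: ✓ matches
  B. mol/kg: ✗ does not match
  C. kg·mol: ✗ does not match
  D. kg: ✗ does not match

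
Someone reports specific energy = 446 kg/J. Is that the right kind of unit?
No

specific energy has SI base units: m^2 / s^2
kg/J does NOT reduce to m^2 / s^2; a valid unit for specific energy would be e.g. J/kg.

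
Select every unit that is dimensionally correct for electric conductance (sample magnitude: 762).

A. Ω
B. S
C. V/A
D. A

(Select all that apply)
B

electric conductance has SI base units: A^2 * s^3 / (kg * m^2)

Checking each option against A^2 * s^3 / (kg * m^2):
  A. Ω: ✗ does not match
  B. S: ✓ matches
  C. V/A: ✗ does not match
  D. A: ✗ does not match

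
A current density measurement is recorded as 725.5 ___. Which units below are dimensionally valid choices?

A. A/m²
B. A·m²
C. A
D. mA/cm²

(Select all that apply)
A, D

current density has SI base units: A / m^2

Checking each option against A / m^2:
  A. A/m²: ✓ matches
  B. A·m²: ✗ does not match
  C. A: ✗ does not match
  D. mA/cm²: ✓ matches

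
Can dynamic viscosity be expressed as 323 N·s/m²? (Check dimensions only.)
Yes

dynamic viscosity has SI base units: kg / (m * s)
N·s/m² reduces to the same SI base units, so it is a valid unit for dynamic viscosity.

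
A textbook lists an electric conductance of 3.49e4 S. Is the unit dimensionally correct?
Yes

electric conductance has SI base units: A^2 * s^3 / (kg * m^2)
S reduces to the same SI base units, so it is a valid unit for electric conductance.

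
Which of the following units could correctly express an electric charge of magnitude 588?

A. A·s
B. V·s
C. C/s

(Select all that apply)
A

electric charge has SI base units: A * s

Checking each option against A * s:
  A. A·s: ✓ matches
  B. V·s: ✗ does not match
  C. C/s: ✗ does not match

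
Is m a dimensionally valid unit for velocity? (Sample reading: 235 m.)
No

velocity has SI base units: m / s
m does NOT reduce to m / s; a valid unit for velocity would be e.g. m/s.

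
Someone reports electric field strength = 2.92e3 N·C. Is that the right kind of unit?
No

electric field strength has SI base units: kg * m / (A * s^3)
N·C does NOT reduce to kg * m / (A * s^3); a valid unit for electric field strength would be e.g. V/m.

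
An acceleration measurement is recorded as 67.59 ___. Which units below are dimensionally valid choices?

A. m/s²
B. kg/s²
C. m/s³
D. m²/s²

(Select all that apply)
A

acceleration has SI base units: m / s^2

Checking each option against m / s^2:
  A. m/s²: ✓ matches
  B. kg/s²: ✗ does not match
  C. m/s³: ✗ does not match
  D. m²/s²: ✗ does not match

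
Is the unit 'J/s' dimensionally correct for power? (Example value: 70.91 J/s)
Yes

power has SI base units: kg * m^2 / s^3
J/s reduces to the same SI base units, so it is a valid unit for power.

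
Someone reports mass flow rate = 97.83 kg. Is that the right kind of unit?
No

mass flow rate has SI base units: kg / s
kg does NOT reduce to kg / s; a valid unit for mass flow rate would be e.g. kg/s.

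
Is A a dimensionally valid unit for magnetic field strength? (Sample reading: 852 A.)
No

magnetic field strength has SI base units: A / m
A does NOT reduce to A / m; a valid unit for magnetic field strength would be e.g. A/m.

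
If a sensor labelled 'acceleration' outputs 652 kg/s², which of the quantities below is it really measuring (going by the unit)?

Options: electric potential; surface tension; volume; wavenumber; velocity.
surface tension

acceleration should have units dimensionally equivalent to m / s^2 (e.g. m/s²).
The given unit 'kg/s²' reduces to kg / s^2. Of the listed options, that is the dimensionality of surface tension.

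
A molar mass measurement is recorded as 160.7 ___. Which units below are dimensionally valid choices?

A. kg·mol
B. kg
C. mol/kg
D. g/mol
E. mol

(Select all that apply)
D

molar mass has SI base units: kg / mol

Checking each option against kg / mol:
  A. kg·mol: ✗ does not match
  B. kg: ✗ does not match
  C. mol/kg: ✗ does not match
  D. g/mol: ✓ matches
  E. mol: ✗ does not match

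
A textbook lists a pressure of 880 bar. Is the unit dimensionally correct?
Yes

pressure has SI base units: kg / (m * s^2)
bar reduces to the same SI base units, so it is a valid unit for pressure.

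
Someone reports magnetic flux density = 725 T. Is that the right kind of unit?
Yes

magnetic flux density has SI base units: kg / (A * s^2)
T reduces to the same SI base units, so it is a valid unit for magnetic flux density.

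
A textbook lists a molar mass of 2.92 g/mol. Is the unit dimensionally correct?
Yes

molar mass has SI base units: kg / mol
g/mol reduces to the same SI base units, so it is a valid unit for molar mass.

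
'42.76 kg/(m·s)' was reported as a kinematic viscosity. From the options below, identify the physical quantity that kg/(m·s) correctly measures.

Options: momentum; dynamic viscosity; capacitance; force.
dynamic viscosity

kinematic viscosity should have units dimensionally equivalent to m^2 / s (e.g. m²/s).
The given unit 'kg/(m·s)' reduces to kg / (m * s). Of the listed options, that is the dimensionality of dynamic viscosity.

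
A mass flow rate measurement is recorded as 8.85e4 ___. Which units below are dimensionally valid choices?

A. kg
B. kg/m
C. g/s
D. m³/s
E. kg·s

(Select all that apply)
C

mass flow rate has SI base units: kg / s

Checking each option against kg / s:
  A. kg: ✗ does not match
  B. kg/m: ✗ does not match
  C. g/s: ✓ matches
  D. m³/s: ✗ does not match
  E. kg·s: ✗ does not match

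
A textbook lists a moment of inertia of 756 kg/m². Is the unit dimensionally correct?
No

moment of inertia has SI base units: kg * m^2
kg/m² does NOT reduce to kg * m^2; a valid unit for moment of inertia would be e.g. kg·m².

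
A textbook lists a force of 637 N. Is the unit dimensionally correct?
Yes

force has SI base units: kg * m / s^2
N reduces to the same SI base units, so it is a valid unit for force.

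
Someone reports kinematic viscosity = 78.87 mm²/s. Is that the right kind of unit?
Yes

kinematic viscosity has SI base units: m^2 / s
mm²/s reduces to the same SI base units, so it is a valid unit for kinematic viscosity.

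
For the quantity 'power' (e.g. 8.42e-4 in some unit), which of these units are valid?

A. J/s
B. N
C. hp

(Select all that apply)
A, C

power has SI base units: kg * m^2 / s^3

Checking each option against kg * m^2 / s^3:
  A. J/s: ✓ matches
  B. N: ✗ does not match
  C. hp: ✓ matches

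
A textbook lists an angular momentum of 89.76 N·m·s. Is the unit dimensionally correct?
Yes

angular momentum has SI base units: kg * m^2 / s
N·m·s reduces to the same SI base units, so it is a valid unit for angular momentum.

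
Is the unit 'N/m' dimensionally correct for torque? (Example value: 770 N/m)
No

torque has SI base units: kg * m^2 / s^2
N/m does NOT reduce to kg * m^2 / s^2; a valid unit for torque would be e.g. N·m.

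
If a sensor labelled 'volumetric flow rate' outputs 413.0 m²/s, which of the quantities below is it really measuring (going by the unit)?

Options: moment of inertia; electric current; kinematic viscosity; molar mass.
kinematic viscosity

volumetric flow rate should have units dimensionally equivalent to m^3 / s (e.g. m³/s).
The given unit 'm²/s' reduces to m^2 / s. Of the listed options, that is the dimensionality of kinematic viscosity.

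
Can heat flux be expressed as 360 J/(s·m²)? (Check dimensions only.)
Yes

heat flux has SI base units: kg / s^3
J/(s·m²) reduces to the same SI base units, so it is a valid unit for heat flux.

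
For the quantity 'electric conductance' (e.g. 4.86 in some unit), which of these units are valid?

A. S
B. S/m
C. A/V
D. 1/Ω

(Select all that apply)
A, C, D

electric conductance has SI base units: A^2 * s^3 / (kg * m^2)

Checking each option against A^2 * s^3 / (kg * m^2):
  A. S: ✓ matches
  B. S/m: ✗ does not match
  C. A/V: ✓ matches
  D. 1/Ω: ✓ matches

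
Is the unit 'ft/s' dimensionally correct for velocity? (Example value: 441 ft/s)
Yes

velocity has SI base units: m / s
ft/s reduces to the same SI base units, so it is a valid unit for velocity.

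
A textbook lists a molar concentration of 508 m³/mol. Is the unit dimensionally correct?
No

molar concentration has SI base units: mol / m^3
m³/mol does NOT reduce to mol / m^3; a valid unit for molar concentration would be e.g. mol/m³.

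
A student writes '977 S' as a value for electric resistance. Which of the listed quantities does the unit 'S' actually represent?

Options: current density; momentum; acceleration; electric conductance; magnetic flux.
electric conductance

electric resistance should have units dimensionally equivalent to kg * m^2 / (A^2 * s^3) (e.g. Ω).
The given unit 'S' reduces to A^2 * s^3 / (kg * m^2). Of the listed options, that is the dimensionality of electric conductance.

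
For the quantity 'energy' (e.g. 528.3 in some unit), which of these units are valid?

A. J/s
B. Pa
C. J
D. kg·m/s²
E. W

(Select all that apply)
C

energy has SI base units: kg * m^2 / s^2

Checking each option against kg * m^2 / s^2:
  A. J/s: ✗ does not match
  B. Pa: ✗ does not match
  C. J: ✓ matches
  D. kg·m/s²: ✗ does not match
  E. W: ✗ does not match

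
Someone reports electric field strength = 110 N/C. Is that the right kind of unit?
Yes

electric field strength has SI base units: kg * m / (A * s^3)
N/C reduces to the same SI base units, so it is a valid unit for electric field strength.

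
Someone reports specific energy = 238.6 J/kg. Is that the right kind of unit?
Yes

specific energy has SI base units: m^2 / s^2
J/kg reduces to the same SI base units, so it is a valid unit for specific energy.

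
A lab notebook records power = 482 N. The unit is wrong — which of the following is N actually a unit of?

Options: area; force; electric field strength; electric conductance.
force

power should have units dimensionally equivalent to kg * m^2 / s^3 (e.g. W).
The given unit 'N' reduces to kg * m / s^2. Of the listed options, that is the dimensionality of force.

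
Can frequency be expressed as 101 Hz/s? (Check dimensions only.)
No

frequency has SI base units: 1 / s
Hz/s does NOT reduce to 1 / s; a valid unit for frequency would be e.g. Hz.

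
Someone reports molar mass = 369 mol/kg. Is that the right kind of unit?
No

molar mass has SI base units: kg / mol
mol/kg does NOT reduce to kg / mol; a valid unit for molar mass would be e.g. kg/mol.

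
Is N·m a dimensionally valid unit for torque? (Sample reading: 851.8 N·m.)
Yes

torque has SI base units: kg * m^2 / s^2
N·m reduces to the same SI base units, so it is a valid unit for torque.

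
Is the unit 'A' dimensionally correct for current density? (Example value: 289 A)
No

current density has SI base units: A / m^2
A does NOT reduce to A / m^2; a valid unit for current density would be e.g. A/m².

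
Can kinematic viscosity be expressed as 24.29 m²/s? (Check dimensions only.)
Yes

kinematic viscosity has SI base units: m^2 / s
m²/s reduces to the same SI base units, so it is a valid unit for kinematic viscosity.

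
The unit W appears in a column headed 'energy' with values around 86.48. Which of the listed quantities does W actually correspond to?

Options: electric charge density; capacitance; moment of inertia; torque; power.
power

energy should have units dimensionally equivalent to kg * m^2 / s^2 (e.g. J).
The given unit 'W' reduces to kg * m^2 / s^3. Of the listed options, that is the dimensionality of power.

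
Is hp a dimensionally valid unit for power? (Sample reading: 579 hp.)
Yes

power has SI base units: kg * m^2 / s^3
hp reduces to the same SI base units, so it is a valid unit for power.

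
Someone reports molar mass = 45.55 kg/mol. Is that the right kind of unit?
Yes

molar mass has SI base units: kg / mol
kg/mol reduces to the same SI base units, so it is a valid unit for molar mass.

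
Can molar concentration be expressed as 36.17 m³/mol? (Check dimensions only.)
No

molar concentration has SI base units: mol / m^3
m³/mol does NOT reduce to mol / m^3; a valid unit for molar concentration would be e.g. mol/m³.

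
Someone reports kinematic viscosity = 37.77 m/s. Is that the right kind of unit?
No

kinematic viscosity has SI base units: m^2 / s
m/s does NOT reduce to m^2 / s; a valid unit for kinematic viscosity would be e.g. m²/s.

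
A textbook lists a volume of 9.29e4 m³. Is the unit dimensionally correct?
Yes

volume has SI base units: m^3
m³ reduces to the same SI base units, so it is a valid unit for volume.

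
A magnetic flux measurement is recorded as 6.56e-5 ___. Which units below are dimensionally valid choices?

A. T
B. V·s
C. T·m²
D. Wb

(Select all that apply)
B, C, D

magnetic flux has SI base units: kg * m^2 / (A * s^2)

Checking each option against kg * m^2 / (A * s^2):
  A. T: ✗ does not match
  B. V·s: ✓ matches
  C. T·m²: ✓ matches
  D. Wb: ✓ matches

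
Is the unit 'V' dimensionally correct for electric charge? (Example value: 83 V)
No

electric charge has SI base units: A * s
V does NOT reduce to A * s; a valid unit for electric charge would be e.g. C.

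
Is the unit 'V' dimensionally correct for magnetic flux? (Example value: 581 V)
No

magnetic flux has SI base units: kg * m^2 / (A * s^2)
V does NOT reduce to kg * m^2 / (A * s^2); a valid unit for magnetic flux would be e.g. Wb.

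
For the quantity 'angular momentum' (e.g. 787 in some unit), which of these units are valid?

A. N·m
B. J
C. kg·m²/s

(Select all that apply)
C

angular momentum has SI base units: kg * m^2 / s

Checking each option against kg * m^2 / s:
  A. N·m: ✗ does not match
  B. J: ✗ does not match
  C. kg·m²/s: ✓ matches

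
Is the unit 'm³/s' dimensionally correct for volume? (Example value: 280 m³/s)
No

volume has SI base units: m^3
m³/s does NOT reduce to m^3; a valid unit for volume would be e.g. m³.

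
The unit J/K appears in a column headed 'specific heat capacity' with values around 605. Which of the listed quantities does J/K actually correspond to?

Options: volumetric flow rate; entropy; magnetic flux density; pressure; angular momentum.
entropy

specific heat capacity should have units dimensionally equivalent to m^2 / (s^2 * K) (e.g. J/(kg·K)).
The given unit 'J/K' reduces to kg * m^2 / (s^2 * K). Of the listed options, that is the dimensionality of entropy.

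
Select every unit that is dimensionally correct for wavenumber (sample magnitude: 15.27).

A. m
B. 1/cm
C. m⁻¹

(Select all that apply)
B, C

wavenumber has SI base units: 1 / m

Checking each option against 1 / m:
  A. m: ✗ does not match
  B. 1/cm: ✓ matches
  C. m⁻¹: ✓ matches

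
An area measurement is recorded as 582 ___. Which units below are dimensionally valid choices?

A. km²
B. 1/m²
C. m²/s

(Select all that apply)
A

area has SI base units: m^2

Checking each option against m^2:
  A. km²: ✓ matches
  B. 1/m²: ✗ does not match
  C. m²/s: ✗ does not match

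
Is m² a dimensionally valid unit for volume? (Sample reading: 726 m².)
No

volume has SI base units: m^3
m² does NOT reduce to m^3; a valid unit for volume would be e.g. m³.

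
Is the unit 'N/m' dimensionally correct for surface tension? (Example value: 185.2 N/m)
Yes

surface tension has SI base units: kg / s^2
N/m reduces to the same SI base units, so it is a valid unit for surface tension.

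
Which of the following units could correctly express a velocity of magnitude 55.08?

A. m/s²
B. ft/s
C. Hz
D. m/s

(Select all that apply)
B, D

velocity has SI base units: m / s

Checking each option against m / s:
  A. m/s²: ✗ does not match
  B. ft/s: ✓ matches
  C. Hz: ✗ does not match
  D. m/s: ✓ matches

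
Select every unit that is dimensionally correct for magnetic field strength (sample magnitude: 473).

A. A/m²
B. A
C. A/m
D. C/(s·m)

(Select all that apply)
C, D

magnetic field strength has SI base units: A / m

Checking each option against A / m:
  A. A/m²: ✗ does not match
  B. A: ✗ does not match
  C. A/m: ✓ matches
  D. C/(s·m): ✓ matches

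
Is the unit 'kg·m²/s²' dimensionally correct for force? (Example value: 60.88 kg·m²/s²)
No

force has SI base units: kg * m / s^2
kg·m²/s² does NOT reduce to kg * m / s^2; a valid unit for force would be e.g. N.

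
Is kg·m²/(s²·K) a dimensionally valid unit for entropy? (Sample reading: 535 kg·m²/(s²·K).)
Yes

entropy has SI base units: kg * m^2 / (s^2 * K)
kg·m²/(s²·K) reduces to the same SI base units, so it is a valid unit for entropy.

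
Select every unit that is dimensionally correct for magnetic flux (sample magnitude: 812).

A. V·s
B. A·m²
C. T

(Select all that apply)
A

magnetic flux has SI base units: kg * m^2 / (A * s^2)

Checking each option against kg * m^2 / (A * s^2):
  A. V·s: ✓ matches
  B. A·m²: ✗ does not match
  C. T: ✗ does not match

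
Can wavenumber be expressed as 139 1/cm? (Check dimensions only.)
Yes

wavenumber has SI base units: 1 / m
1/cm reduces to the same SI base units, so it is a valid unit for wavenumber.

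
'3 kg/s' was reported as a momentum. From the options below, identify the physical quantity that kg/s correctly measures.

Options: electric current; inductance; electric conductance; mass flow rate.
mass flow rate

momentum should have units dimensionally equivalent to kg * m / s (e.g. kg·m/s).
The given unit 'kg/s' reduces to kg / s. Of the listed options, that is the dimensionality of mass flow rate.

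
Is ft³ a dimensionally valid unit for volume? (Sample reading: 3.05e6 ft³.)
Yes

volume has SI base units: m^3
ft³ reduces to the same SI base units, so it is a valid unit for volume.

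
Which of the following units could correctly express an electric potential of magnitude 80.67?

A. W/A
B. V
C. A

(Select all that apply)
A, B

electric potential has SI base units: kg * m^2 / (A * s^3)

Checking each option against kg * m^2 / (A * s^3):
  A. W/A: ✓ matches
  B. V: ✓ matches
  C. A: ✗ does not match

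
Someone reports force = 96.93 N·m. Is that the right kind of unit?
No

force has SI base units: kg * m / s^2
N·m does NOT reduce to kg * m / s^2; a valid unit for force would be e.g. N.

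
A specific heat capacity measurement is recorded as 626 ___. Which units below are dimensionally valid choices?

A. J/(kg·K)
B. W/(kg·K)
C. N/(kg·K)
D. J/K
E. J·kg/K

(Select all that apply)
A

specific heat capacity has SI base units: m^2 / (s^2 * K)

Checking each option against m^2 / (s^2 * K):
  A. J/(kg·K): ✓ matches
  B. W/(kg·K): ✗ does not match
  C. N/(kg·K): ✗ does not match
  D. J/K: ✗ does not match
  E. J·kg/K: ✗ does not match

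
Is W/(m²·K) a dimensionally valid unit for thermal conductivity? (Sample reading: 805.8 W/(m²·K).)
No

thermal conductivity has SI base units: kg * m / (s^3 * K)
W/(m²·K) does NOT reduce to kg * m / (s^3 * K); a valid unit for thermal conductivity would be e.g. W/(m·K).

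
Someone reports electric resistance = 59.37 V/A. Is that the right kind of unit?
Yes

electric resistance has SI base units: kg * m^2 / (A^2 * s^3)
V/A reduces to the same SI base units, so it is a valid unit for electric resistance.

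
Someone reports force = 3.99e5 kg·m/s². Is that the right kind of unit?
Yes

force has SI base units: kg * m / s^2
kg·m/s² reduces to the same SI base units, so it is a valid unit for force.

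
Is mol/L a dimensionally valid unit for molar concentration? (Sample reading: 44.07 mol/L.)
Yes

molar concentration has SI base units: mol / m^3
mol/L reduces to the same SI base units, so it is a valid unit for molar concentration.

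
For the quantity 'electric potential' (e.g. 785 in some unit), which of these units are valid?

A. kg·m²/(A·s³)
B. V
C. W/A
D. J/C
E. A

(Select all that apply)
A, B, C, D

electric potential has SI base units: kg * m^2 / (A * s^3)

Checking each option against kg * m^2 / (A * s^3):
  A. kg·m²/(A·s³): ✓ matches
  B. V: ✓ matches
  C. W/A: ✓ matches
  D. J/C: ✓ matches
  E. A: ✗ does not match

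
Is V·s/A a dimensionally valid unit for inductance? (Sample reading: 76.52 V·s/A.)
Yes

inductance has SI base units: kg * m^2 / (A^2 * s^2)
V·s/A reduces to the same SI base units, so it is a valid unit for inductance.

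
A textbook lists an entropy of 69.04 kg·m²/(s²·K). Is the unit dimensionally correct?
Yes

entropy has SI base units: kg * m^2 / (s^2 * K)
kg·m²/(s²·K) reduces to the same SI base units, so it is a valid unit for entropy.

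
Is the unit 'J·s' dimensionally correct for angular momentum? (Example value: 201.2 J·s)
Yes

angular momentum has SI base units: kg * m^2 / s
J·s reduces to the same SI base units, so it is a valid unit for angular momentum.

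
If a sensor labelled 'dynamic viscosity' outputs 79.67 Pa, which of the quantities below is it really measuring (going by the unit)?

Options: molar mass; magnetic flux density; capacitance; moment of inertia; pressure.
pressure

dynamic viscosity should have units dimensionally equivalent to kg / (m * s) (e.g. Pa·s).
The given unit 'Pa' reduces to kg / (m * s^2). Of the listed options, that is the dimensionality of pressure.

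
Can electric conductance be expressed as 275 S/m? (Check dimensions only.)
No

electric conductance has SI base units: A^2 * s^3 / (kg * m^2)
S/m does NOT reduce to A^2 * s^3 / (kg * m^2); a valid unit for electric conductance would be e.g. S.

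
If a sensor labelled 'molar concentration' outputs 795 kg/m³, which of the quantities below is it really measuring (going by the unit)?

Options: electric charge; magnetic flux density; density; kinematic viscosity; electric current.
density

molar concentration should have units dimensionally equivalent to mol / m^3 (e.g. mol/m³).
The given unit 'kg/m³' reduces to kg / m^3. Of the listed options, that is the dimensionality of density.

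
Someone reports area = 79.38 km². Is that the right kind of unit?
Yes

area has SI base units: m^2
km² reduces to the same SI base units, so it is a valid unit for area.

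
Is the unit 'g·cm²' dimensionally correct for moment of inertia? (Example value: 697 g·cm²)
Yes

moment of inertia has SI base units: kg * m^2
g·cm² reduces to the same SI base units, so it is a valid unit for moment of inertia.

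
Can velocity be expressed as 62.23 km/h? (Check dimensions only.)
Yes

velocity has SI base units: m / s
km/h reduces to the same SI base units, so it is a valid unit for velocity.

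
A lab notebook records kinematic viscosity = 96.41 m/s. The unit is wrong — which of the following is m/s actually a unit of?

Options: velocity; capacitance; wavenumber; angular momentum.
velocity

kinematic viscosity should have units dimensionally equivalent to m^2 / s (e.g. m²/s).
The given unit 'm/s' reduces to m / s. Of the listed options, that is the dimensionality of velocity.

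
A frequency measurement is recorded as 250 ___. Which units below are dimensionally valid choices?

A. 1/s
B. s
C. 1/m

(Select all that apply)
A

frequency has SI base units: 1 / s

Checking each option against 1 / s:
  A. 1/s: ✓ matches
  B. s: ✗ does not match
  C. 1/m: ✗ does not match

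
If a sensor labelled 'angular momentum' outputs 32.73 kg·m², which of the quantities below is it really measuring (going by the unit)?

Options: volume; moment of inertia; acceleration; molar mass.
moment of inertia

angular momentum should have units dimensionally equivalent to kg * m^2 / s (e.g. kg·m²/s).
The given unit 'kg·m²' reduces to kg * m^2. Of the listed options, that is the dimensionality of moment of inertia.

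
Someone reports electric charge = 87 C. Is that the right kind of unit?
Yes

electric charge has SI base units: A * s
C reduces to the same SI base units, so it is a valid unit for electric charge.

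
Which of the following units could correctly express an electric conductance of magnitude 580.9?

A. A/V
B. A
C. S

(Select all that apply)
A, C

electric conductance has SI base units: A^2 * s^3 / (kg * m^2)

Checking each option against A^2 * s^3 / (kg * m^2):
  A. A/V: ✓ matches
  B. A: ✗ does not match
  C. S: ✓ matches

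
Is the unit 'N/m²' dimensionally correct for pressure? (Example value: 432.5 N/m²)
Yes

pressure has SI base units: kg / (m * s^2)
N/m² reduces to the same SI base units, so it is a valid unit for pressure.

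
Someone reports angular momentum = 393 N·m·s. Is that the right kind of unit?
Yes

angular momentum has SI base units: kg * m^2 / s
N·m·s reduces to the same SI base units, so it is a valid unit for angular momentum.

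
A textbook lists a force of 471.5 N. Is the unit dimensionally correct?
Yes

force has SI base units: kg * m / s^2
N reduces to the same SI base units, so it is a valid unit for force.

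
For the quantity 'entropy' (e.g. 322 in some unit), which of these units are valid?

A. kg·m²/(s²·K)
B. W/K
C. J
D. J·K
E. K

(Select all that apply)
A

entropy has SI base units: kg * m^2 / (s^2 * K)

Checking each option against kg * m^2 / (s^2 * K):
  A. kg·m²/(s²·K): ✓ matches
  B. W/K: ✗ does not match
  C. J: ✗ does not match
  D. J·K: ✗ does not match
  E. K: ✗ does not match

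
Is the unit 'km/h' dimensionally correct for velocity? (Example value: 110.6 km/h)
Yes

velocity has SI base units: m / s
km/h reduces to the same SI base units, so it is a valid unit for velocity.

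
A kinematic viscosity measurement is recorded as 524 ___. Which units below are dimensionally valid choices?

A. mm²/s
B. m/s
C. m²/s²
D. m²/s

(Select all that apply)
A, D

kinematic viscosity has SI base units: m^2 / s

Checking each option against m^2 / s:
  A. mm²/s: ✓ matches
  B. m/s: ✗ does not match
  C. m²/s²: ✗ does not match
  D. m²/s: ✓ matches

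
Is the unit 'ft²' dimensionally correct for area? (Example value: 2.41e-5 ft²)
Yes

area has SI base units: m^2
ft² reduces to the same SI base units, so it is a valid unit for area.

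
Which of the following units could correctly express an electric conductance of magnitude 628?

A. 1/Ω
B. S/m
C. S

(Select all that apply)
A, C

electric conductance has SI base units: A^2 * s^3 / (kg * m^2)

Checking each option against A^2 * s^3 / (kg * m^2):
  A. 1/Ω: ✓ matches
  B. S/m: ✗ does not match
  C. S: ✓ matches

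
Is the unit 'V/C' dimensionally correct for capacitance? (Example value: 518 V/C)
No

capacitance has SI base units: A^2 * s^4 / (kg * m^2)
V/C does NOT reduce to A^2 * s^4 / (kg * m^2); a valid unit for capacitance would be e.g. F.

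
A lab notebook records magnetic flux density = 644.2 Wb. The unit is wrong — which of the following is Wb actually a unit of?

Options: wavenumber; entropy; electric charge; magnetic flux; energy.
magnetic flux

magnetic flux density should have units dimensionally equivalent to kg / (A * s^2) (e.g. T).
The given unit 'Wb' reduces to kg * m^2 / (A * s^2). Of the listed options, that is the dimensionality of magnetic flux.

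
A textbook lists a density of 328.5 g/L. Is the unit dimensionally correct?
Yes

density has SI base units: kg / m^3
g/L reduces to the same SI base units, so it is a valid unit for density.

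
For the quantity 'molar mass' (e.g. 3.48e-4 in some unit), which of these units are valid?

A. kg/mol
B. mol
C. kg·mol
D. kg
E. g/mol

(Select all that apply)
A, E

molar mass has SI base units: kg / mol

Checking each option against kg / mol:
  A. kg/mol: ✓ matches
  B. mol: ✗ does not match
  C. kg·mol: ✗ does not match
  D. kg: ✗ does not match
  E. g/mol: ✓ matches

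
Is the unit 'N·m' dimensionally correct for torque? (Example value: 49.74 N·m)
Yes

torque has SI base units: kg * m^2 / s^2
N·m reduces to the same SI base units, so it is a valid unit for torque.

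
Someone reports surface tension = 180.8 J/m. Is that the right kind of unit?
No

surface tension has SI base units: kg / s^2
J/m does NOT reduce to kg / s^2; a valid unit for surface tension would be e.g. N/m.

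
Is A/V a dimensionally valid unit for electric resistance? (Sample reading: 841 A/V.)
No

electric resistance has SI base units: kg * m^2 / (A^2 * s^3)
A/V does NOT reduce to kg * m^2 / (A^2 * s^3); a valid unit for electric resistance would be e.g. Ω.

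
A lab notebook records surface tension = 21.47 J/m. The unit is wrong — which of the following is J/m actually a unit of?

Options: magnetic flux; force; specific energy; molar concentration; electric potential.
force

surface tension should have units dimensionally equivalent to kg / s^2 (e.g. N/m).
The given unit 'J/m' reduces to kg * m / s^2. Of the listed options, that is the dimensionality of force.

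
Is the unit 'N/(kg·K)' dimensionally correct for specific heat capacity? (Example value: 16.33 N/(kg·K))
No

specific heat capacity has SI base units: m^2 / (s^2 * K)
N/(kg·K) does NOT reduce to m^2 / (s^2 * K); a valid unit for specific heat capacity would be e.g. J/(kg·K).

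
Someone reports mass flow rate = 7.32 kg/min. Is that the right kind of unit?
Yes

mass flow rate has SI base units: kg / s
kg/min reduces to the same SI base units, so it is a valid unit for mass flow rate.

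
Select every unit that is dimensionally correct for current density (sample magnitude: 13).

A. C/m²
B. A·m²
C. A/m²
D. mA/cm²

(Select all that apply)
C, D

current density has SI base units: A / m^2

Checking each option against A / m^2:
  A. C/m²: ✗ does not match
  B. A·m²: ✗ does not match
  C. A/m²: ✓ matches
  D. mA/cm²: ✓ matches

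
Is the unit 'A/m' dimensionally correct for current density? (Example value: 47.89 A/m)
No

current density has SI base units: A / m^2
A/m does NOT reduce to A / m^2; a valid unit for current density would be e.g. A/m².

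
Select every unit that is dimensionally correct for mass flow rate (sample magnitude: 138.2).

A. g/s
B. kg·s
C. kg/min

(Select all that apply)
A, C

mass flow rate has SI base units: kg / s

Checking each option against kg / s:
  A. g/s: ✓ matches
  B. kg·s: ✗ does not match
  C. kg/min: ✓ matches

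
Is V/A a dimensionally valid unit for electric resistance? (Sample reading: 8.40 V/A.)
Yes

electric resistance has SI base units: kg * m^2 / (A^2 * s^3)
V/A reduces to the same SI base units, so it is a valid unit for electric resistance.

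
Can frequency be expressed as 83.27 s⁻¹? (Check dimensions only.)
Yes

frequency has SI base units: 1 / s
s⁻¹ reduces to the same SI base units, so it is a valid unit for frequency.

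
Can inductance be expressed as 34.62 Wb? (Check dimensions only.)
No

inductance has SI base units: kg * m^2 / (A^2 * s^2)
Wb does NOT reduce to kg * m^2 / (A^2 * s^2); a valid unit for inductance would be e.g. H.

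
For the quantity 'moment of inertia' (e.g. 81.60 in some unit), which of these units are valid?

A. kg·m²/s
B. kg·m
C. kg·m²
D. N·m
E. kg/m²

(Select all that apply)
C

moment of inertia has SI base units: kg * m^2

Checking each option against kg * m^2:
  A. kg·m²/s: ✗ does not match
  B. kg·m: ✗ does not match
  C. kg·m²: ✓ matches
  D. N·m: ✗ does not match
  E. kg/m²: ✗ does not match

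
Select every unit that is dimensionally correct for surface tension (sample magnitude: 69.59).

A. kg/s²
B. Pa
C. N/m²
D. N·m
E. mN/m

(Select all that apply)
A, E

surface tension has SI base units: kg / s^2

Checking each option against kg / s^2:
  A. kg/s²: ✓ matches
  B. Pa: ✗ does not match
  C. N/m²: ✗ does not match
  D. N·m: ✗ does not match
  E. mN/m: ✓ matches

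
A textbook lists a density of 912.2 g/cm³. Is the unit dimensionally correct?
Yes

density has SI base units: kg / m^3
g/cm³ reduces to the same SI base units, so it is a valid unit for density.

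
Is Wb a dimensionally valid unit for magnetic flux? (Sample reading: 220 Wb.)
Yes

magnetic flux has SI base units: kg * m^2 / (A * s^2)
Wb reduces to the same SI base units, so it is a valid unit for magnetic flux.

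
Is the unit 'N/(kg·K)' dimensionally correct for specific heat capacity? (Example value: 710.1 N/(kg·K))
No

specific heat capacity has SI base units: m^2 / (s^2 * K)
N/(kg·K) does NOT reduce to m^2 / (s^2 * K); a valid unit for specific heat capacity would be e.g. J/(kg·K).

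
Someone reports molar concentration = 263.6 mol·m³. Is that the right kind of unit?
No

molar concentration has SI base units: mol / m^3
mol·m³ does NOT reduce to mol / m^3; a valid unit for molar concentration would be e.g. mol/m³.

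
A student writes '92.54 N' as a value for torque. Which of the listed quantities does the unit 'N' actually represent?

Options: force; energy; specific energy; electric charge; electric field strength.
force

torque should have units dimensionally equivalent to kg * m^2 / s^2 (e.g. N·m).
The given unit 'N' reduces to kg * m / s^2. Of the listed options, that is the dimensionality of force.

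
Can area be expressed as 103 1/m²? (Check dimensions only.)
No

area has SI base units: m^2
1/m² does NOT reduce to m^2; a valid unit for area would be e.g. m².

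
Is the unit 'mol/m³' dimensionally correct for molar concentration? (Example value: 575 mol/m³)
Yes

molar concentration has SI base units: mol / m^3
mol/m³ reduces to the same SI base units, so it is a valid unit for molar concentration.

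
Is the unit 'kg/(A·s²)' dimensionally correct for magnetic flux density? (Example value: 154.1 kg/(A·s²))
Yes

magnetic flux density has SI base units: kg / (A * s^2)
kg/(A·s²) reduces to the same SI base units, so it is a valid unit for magnetic flux density.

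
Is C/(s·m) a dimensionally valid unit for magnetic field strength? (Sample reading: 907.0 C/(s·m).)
Yes

magnetic field strength has SI base units: A / m
C/(s·m) reduces to the same SI base units, so it is a valid unit for magnetic field strength.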